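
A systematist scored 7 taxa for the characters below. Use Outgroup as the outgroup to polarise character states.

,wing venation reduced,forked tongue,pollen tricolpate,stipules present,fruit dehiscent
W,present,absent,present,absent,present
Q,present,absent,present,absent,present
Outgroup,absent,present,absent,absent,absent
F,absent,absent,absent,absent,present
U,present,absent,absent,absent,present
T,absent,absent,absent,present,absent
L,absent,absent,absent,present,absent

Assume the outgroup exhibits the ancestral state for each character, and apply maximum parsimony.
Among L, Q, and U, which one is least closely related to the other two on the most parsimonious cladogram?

Character polarity is set by the outgroup: the derived state is whichever differs from the outgroup's state, so for forked tongue the derived state is 'absent', and for the remaining characters it is 'present'.
wing venation reduced: derived state 'present' in Q, U, and W only — synapomorphy for {Q, U, W}.
All ingroup taxa share the derived state 'absent' for forked tongue; it defines the ingroup but does not resolve relationships within it.
pollen tricolpate (derived state 'present') is shared by Q and W — a synapomorphy uniting that clade.
stipules present: derived state 'present' in L and T only — synapomorphy for {L, T}.
fruit dehiscent: derived state 'present' in F, Q, U, and W only — synapomorphy for {F, Q, U, W}.
Most parsimonious ingroup topology: (((U,(Q,W)),F),(L,T)).
Q and U share a more recent common ancestor with each other than either does with L, so L is the least closely related of the three.

L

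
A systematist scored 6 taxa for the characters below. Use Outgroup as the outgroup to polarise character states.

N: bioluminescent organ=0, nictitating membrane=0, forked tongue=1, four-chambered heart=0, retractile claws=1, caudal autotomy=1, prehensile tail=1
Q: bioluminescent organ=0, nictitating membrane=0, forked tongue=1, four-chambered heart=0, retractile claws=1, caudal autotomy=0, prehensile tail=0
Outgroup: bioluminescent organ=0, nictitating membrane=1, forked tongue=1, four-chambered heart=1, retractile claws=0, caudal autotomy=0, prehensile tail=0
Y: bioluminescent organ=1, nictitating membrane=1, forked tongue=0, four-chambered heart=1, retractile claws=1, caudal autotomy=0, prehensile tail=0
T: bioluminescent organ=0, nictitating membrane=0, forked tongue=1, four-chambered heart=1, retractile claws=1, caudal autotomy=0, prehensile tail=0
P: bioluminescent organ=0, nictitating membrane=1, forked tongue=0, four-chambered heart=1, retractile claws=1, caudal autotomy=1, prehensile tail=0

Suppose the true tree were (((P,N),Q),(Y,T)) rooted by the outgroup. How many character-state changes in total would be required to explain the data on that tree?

11

Map each character onto (((P,N),Q),(Y,T)) (rooted by Outgroup) and count the minimum state changes it requires (Fitch parsimony):
bioluminescent organ: 1; nictitating membrane: 3; forked tongue: 2; four-chambered heart: 2; retractile claws: 1; caudal autotomy: 1; prehensile tail: 1.
Total tree length = 11.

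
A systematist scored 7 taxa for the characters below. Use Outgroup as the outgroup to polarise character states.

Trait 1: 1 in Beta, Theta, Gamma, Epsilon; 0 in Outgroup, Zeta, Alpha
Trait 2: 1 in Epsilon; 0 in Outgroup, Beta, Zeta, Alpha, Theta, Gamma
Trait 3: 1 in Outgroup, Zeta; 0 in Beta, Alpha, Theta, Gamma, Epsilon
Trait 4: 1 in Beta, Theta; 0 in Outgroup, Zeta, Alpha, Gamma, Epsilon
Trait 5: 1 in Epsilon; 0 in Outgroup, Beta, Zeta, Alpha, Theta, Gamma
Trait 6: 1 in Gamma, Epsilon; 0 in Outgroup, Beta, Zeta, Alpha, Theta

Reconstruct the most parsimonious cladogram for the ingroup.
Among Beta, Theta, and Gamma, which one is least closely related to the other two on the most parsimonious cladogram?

Gamma

Character polarity is set by the outgroup: the derived state is whichever differs from the outgroup's state, so for Trait 3 the derived state is '0', and for the remaining characters it is '1'.
Only Beta, Epsilon, Gamma, and Theta show the derived state '1' for Trait 1, supporting them as a clade.
Trait 2 (derived state '1') is unique to Epsilon (autapomorphy; uninformative for grouping).
Trait 3 (derived state '0') is shared by Alpha, Beta, Epsilon, Gamma, and Theta — a synapomorphy uniting that clade.
Trait 4 (derived state '1') is shared by Beta and Theta — a synapomorphy uniting that clade.
Trait 5 (derived state '1') is unique to Epsilon (autapomorphy; uninformative for grouping).
Trait 6 (derived state '1') is shared by Epsilon and Gamma — a synapomorphy uniting that clade.
Most parsimonious ingroup topology: ((((Beta,Theta),(Gamma,Epsilon)),Alpha),Zeta).
Beta and Theta share a more recent common ancestor with each other than either does with Gamma, so Gamma is the least closely related of the three.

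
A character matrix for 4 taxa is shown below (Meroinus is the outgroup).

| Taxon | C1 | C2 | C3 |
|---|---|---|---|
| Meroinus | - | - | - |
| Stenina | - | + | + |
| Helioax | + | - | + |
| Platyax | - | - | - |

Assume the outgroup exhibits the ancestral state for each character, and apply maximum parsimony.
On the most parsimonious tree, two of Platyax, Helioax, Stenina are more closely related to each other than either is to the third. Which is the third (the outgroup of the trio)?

The outgroup has state '-' for every character, so '+' is the derived state throughout.
C1: derived state '+' in Helioax only — an autapomorphy, so it tells us nothing about relationships among taxa.
C2 (derived state '+') is unique to Stenina (autapomorphy; uninformative for grouping).
Only Helioax and Stenina show the derived state '+' for C3, supporting them as a clade.
Most parsimonious ingroup topology: ((Stenina,Helioax),Platyax).
Helioax and Stenina share a more recent common ancestor with each other than either does with Platyax, so Platyax is the least closely related of the three.

Platyax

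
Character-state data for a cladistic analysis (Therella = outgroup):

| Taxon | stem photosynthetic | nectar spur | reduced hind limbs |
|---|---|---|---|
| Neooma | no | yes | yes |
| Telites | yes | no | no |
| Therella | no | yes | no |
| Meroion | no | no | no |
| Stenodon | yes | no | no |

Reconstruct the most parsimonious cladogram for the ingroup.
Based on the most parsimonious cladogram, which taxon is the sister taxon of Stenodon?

Character polarity is set by the outgroup: the derived state is whichever differs from the outgroup's state, so for nectar spur the derived state is 'no', and for the remaining characters it is 'yes'.
Only Stenodon and Telites show the derived state 'yes' for stem photosynthetic, supporting them as a clade.
nectar spur: derived state 'no' in Meroion, Stenodon, and Telites only — synapomorphy for {Meroion, Stenodon, Telites}.
reduced hind limbs (derived state 'yes') is unique to Neooma (autapomorphy; uninformative for grouping).
Most parsimonious ingroup topology: (((Stenodon,Telites),Meroion),Neooma).
Stenodon and Telites form a cherry on this tree, so they are sister taxa.

Telites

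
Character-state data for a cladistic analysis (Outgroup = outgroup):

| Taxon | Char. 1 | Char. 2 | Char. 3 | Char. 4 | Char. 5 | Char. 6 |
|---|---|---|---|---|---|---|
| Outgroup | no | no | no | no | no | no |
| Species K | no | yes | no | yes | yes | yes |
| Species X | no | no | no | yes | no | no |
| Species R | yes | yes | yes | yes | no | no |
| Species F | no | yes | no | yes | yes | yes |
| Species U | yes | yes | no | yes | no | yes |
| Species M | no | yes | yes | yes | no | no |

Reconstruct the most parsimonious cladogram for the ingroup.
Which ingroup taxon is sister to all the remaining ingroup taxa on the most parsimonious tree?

The outgroup has state 'no' for every character, so 'yes' is the derived state throughout.
Char. 1 groups Species R and Species U, which is incompatible with the clades supported by the remaining characters; treating it as convergent (homoplasy) costs fewer steps than any alternative tree.
Only Species F, Species K, Species M, Species R, and Species U show the derived state 'yes' for Char. 2, supporting them as a clade.
Char. 3: derived state 'yes' in Species M and Species R only — synapomorphy for {Species M, Species R}.
All ingroup taxa share the derived state 'yes' for Char. 4; it defines the ingroup but does not resolve relationships within it.
Only Species F and Species K show the derived state 'yes' for Char. 5, supporting them as a clade.
Char. 6 (derived state 'yes') is shared by Species F, Species K, and Species U — a synapomorphy uniting that clade.
Most parsimonious ingroup topology: ((((Species K,Species F),Species U),(Species R,Species M)),Species X).
Species X is sister to the clade containing all other ingroup taxa, so it is the earliest-diverging (most basal) ingroup lineage.

Species X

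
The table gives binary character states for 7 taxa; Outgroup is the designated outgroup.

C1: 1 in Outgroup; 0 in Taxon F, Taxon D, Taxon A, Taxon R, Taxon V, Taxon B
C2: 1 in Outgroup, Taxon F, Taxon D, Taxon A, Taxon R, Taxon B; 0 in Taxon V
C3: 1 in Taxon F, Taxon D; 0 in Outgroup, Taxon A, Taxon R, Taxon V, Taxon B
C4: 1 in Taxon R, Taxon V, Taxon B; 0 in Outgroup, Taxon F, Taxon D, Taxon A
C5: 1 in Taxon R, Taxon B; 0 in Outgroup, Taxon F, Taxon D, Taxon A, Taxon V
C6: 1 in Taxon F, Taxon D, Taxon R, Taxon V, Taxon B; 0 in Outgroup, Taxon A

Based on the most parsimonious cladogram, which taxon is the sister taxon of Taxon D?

Taxon F

Character polarity is set by the outgroup: the derived state is whichever differs from the outgroup's state, so for C1, C2 the derived state is '0', and for the remaining characters it is '1'.
All ingroup taxa share the derived state '0' for C1; it defines the ingroup but does not resolve relationships within it.
C2 (derived state '0') is unique to Taxon V (autapomorphy; uninformative for grouping).
C3: derived state '1' in Taxon D and Taxon F only — synapomorphy for {Taxon D, Taxon F}.
C4: derived state '1' in Taxon B, Taxon R, and Taxon V only — synapomorphy for {Taxon B, Taxon R, Taxon V}.
Only Taxon B and Taxon R show the derived state '1' for C5, supporting them as a clade.
Only Taxon B, Taxon D, Taxon F, Taxon R, and Taxon V show the derived state '1' for C6, supporting them as a clade.
Most parsimonious ingroup topology: (((Taxon F,Taxon D),((Taxon R,Taxon B),Taxon V)),Taxon A).
Taxon D and Taxon F form a cherry on this tree, so they are sister taxa.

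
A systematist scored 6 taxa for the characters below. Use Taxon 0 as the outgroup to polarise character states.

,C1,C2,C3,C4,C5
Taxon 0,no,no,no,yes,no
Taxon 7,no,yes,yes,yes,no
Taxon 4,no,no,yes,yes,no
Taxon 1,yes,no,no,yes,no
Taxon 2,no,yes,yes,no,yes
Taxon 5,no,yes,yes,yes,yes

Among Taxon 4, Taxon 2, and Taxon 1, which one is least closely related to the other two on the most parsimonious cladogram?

Taxon 1

Character polarity is set by the outgroup: the derived state is whichever differs from the outgroup's state, so for C4 the derived state is 'no', and for the remaining characters it is 'yes'.
C1 (derived state 'yes') is unique to Taxon 1 (autapomorphy; uninformative for grouping).
C2: derived state 'yes' in Taxon 2, Taxon 5, and Taxon 7 only — synapomorphy for {Taxon 2, Taxon 5, Taxon 7}.
C3: derived state 'yes' in Taxon 2, Taxon 4, Taxon 5, and Taxon 7 only — synapomorphy for {Taxon 2, Taxon 4, Taxon 5, Taxon 7}.
C4 (derived state 'no') is unique to Taxon 2 (autapomorphy; uninformative for grouping).
C5: derived state 'yes' in Taxon 2 and Taxon 5 only — synapomorphy for {Taxon 2, Taxon 5}.
Most parsimonious ingroup topology: (((Taxon 7,(Taxon 2,Taxon 5)),Taxon 4),Taxon 1).
Taxon 2 and Taxon 4 share a more recent common ancestor with each other than either does with Taxon 1, so Taxon 1 is the least closely related of the three.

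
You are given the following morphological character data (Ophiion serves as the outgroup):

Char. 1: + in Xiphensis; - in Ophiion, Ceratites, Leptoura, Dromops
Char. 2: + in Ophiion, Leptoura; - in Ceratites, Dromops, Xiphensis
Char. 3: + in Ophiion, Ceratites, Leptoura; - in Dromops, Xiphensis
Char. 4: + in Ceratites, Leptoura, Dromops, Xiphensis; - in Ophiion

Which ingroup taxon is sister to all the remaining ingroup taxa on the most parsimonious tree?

Leptoura

Character polarity is set by the outgroup: the derived state is whichever differs from the outgroup's state, so for Char. 2, Char. 3 the derived state is '-', and for the remaining characters it is '+'.
Char. 1: derived state '+' in Xiphensis only — an autapomorphy, so it tells us nothing about relationships among taxa.
Char. 2 (derived state '-') is shared by Ceratites, Dromops, and Xiphensis — a synapomorphy uniting that clade.
Char. 3 (derived state '-') is shared by Dromops and Xiphensis — a synapomorphy uniting that clade.
Char. 4 (derived state '+') is shared by all ingroup taxa — unites the whole ingroup.
Most parsimonious ingroup topology: ((Ceratites,(Dromops,Xiphensis)),Leptoura).
Leptoura is sister to the clade containing all other ingroup taxa, so it is the earliest-diverging (most basal) ingroup lineage.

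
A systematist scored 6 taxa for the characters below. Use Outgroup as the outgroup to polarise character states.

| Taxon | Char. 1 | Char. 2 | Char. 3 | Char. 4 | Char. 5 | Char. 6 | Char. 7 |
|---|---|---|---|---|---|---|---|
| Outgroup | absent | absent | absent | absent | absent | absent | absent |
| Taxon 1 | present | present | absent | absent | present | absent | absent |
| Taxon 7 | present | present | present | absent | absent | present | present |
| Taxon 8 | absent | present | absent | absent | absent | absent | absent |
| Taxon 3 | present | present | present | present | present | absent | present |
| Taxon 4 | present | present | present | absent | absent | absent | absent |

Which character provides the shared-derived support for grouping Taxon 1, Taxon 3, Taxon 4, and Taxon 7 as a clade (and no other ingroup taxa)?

Char. 1

The outgroup has state 'absent' for every character, so 'present' is the derived state throughout.
Char. 1 (derived state 'present') is shared by Taxon 1, Taxon 3, Taxon 4, and Taxon 7 — a synapomorphy uniting that clade.
Char. 2 (derived state 'present') is shared by all ingroup taxa — unites the whole ingroup.
Char. 3 (derived state 'present') is shared by Taxon 3, Taxon 4, and Taxon 7 — a synapomorphy uniting that clade.
Char. 4: derived state 'present' in Taxon 3 only — an autapomorphy, so it tells us nothing about relationships among taxa.
Char. 5 (state 'present') occurs in Taxon 1 and Taxon 3 but conflicts with the nesting implied by the other characters — most parsimoniously interpreted as homoplasy.
Char. 6: derived state 'present' in Taxon 7 only — an autapomorphy, so it tells us nothing about relationships among taxa.
Char. 7: derived state 'present' in Taxon 3 and Taxon 7 only — synapomorphy for {Taxon 3, Taxon 7}.
Most parsimonious ingroup topology: ((Taxon 1,((Taxon 7,Taxon 3),Taxon 4)),Taxon 8).
The clade {Taxon 1, Taxon 3, Taxon 4, Taxon 7} is supported by Char. 1: its derived state 'present' occurs in exactly those taxa and in no other taxon (including the outgroup).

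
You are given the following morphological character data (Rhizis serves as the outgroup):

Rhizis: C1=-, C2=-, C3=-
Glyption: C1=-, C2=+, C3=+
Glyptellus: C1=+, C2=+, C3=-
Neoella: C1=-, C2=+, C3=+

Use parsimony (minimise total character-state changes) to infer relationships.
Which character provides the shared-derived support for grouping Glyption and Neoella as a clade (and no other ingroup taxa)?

C3

The outgroup has state '-' for every character, so '+' is the derived state throughout.
C1 (derived state '+') is unique to Glyptellus (autapomorphy; uninformative for grouping).
C2 (derived state '+') is shared by all ingroup taxa — unites the whole ingroup.
C3 (derived state '+') is shared by Glyption and Neoella — a synapomorphy uniting that clade.
Most parsimonious ingroup topology: ((Glyption,Neoella),Glyptellus).
The clade {Glyption, Neoella} is supported by C3: its derived state '+' occurs in exactly those taxa and in no other taxon (including the outgroup).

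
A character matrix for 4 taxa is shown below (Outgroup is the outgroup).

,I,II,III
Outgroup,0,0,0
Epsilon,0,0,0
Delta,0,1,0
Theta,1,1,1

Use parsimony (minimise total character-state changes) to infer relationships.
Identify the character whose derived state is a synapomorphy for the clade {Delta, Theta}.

The outgroup has state '0' for every character, so '1' is the derived state throughout.
I: derived state '1' in Theta only — an autapomorphy, so it tells us nothing about relationships among taxa.
Only Delta and Theta show the derived state '1' for II, supporting them as a clade.
III (derived state '1') is unique to Theta (autapomorphy; uninformative for grouping).
Most parsimonious ingroup topology: (Epsilon,(Delta,Theta)).
The clade {Delta, Theta} is supported by II: its derived state '1' occurs in exactly those taxa and in no other taxon (including the outgroup).

II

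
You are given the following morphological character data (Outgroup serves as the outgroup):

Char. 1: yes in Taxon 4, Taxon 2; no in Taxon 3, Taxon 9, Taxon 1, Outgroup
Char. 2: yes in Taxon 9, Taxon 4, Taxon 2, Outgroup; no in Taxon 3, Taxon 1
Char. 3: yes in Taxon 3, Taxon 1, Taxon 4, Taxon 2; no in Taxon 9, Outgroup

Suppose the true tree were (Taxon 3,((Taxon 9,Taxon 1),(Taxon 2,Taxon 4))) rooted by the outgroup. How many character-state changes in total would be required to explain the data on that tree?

Map each character onto (Taxon 3,((Taxon 9,Taxon 1),(Taxon 2,Taxon 4))) (rooted by Outgroup) and count the minimum state changes it requires (Fitch parsimony):
Char. 1: 1; Char. 2: 2; Char. 3: 2.
Total tree length = 5.

5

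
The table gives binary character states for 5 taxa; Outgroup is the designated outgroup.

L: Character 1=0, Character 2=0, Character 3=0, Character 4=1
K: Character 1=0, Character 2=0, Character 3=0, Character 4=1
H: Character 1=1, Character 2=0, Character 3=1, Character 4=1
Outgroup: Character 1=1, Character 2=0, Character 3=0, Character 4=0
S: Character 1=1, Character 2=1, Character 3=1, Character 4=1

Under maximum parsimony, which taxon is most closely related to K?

Character polarity is set by the outgroup: the derived state is whichever differs from the outgroup's state, so for Character 1 the derived state is '0', and for the remaining characters it is '1'.
Only K and L show the derived state '0' for Character 1, supporting them as a clade.
Character 2 (derived state '1') is unique to S (autapomorphy; uninformative for grouping).
Character 3 (derived state '1') is shared by H and S — a synapomorphy uniting that clade.
Character 4 (derived state '1') is shared by all ingroup taxa — unites the whole ingroup.
Most parsimonious ingroup topology: ((S,H),(L,K)).
K and L form a cherry on this tree, so they are sister taxa.

L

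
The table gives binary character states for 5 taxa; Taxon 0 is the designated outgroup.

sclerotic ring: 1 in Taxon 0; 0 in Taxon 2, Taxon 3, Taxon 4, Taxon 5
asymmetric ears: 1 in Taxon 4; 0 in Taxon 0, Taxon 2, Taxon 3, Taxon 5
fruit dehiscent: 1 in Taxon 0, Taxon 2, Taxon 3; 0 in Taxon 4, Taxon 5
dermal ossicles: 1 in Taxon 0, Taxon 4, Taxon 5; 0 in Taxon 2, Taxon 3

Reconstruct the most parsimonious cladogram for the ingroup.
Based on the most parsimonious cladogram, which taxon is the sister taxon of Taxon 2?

Character polarity is set by the outgroup: the derived state is whichever differs from the outgroup's state, so for sclerotic ring, fruit dehiscent, dermal ossicles the derived state is '0', and for the remaining characters it is '1'.
sclerotic ring (derived state '0') is shared by all ingroup taxa — unites the whole ingroup.
asymmetric ears (derived state '1') is unique to Taxon 4 (autapomorphy; uninformative for grouping).
fruit dehiscent: derived state '0' in Taxon 4 and Taxon 5 only — synapomorphy for {Taxon 4, Taxon 5}.
dermal ossicles (derived state '0') is shared by Taxon 2 and Taxon 3 — a synapomorphy uniting that clade.
Most parsimonious ingroup topology: ((Taxon 3,Taxon 2),(Taxon 4,Taxon 5)).
Taxon 2 and Taxon 3 form a cherry on this tree, so they are sister taxa.

Taxon 3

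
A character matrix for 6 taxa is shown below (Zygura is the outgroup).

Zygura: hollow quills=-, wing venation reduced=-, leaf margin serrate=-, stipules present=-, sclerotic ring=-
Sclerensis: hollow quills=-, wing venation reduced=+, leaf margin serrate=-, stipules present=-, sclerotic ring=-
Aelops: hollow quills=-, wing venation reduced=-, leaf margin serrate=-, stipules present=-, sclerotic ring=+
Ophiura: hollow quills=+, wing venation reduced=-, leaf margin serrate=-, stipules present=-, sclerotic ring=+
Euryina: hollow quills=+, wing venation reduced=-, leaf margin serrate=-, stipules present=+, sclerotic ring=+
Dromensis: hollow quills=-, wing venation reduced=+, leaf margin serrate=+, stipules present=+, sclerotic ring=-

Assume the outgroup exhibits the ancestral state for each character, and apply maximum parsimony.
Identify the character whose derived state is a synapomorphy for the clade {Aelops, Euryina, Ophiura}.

The outgroup has state '-' for every character, so '+' is the derived state throughout.
hollow quills: derived state '+' in Euryina and Ophiura only — synapomorphy for {Euryina, Ophiura}.
wing venation reduced: derived state '+' in Dromensis and Sclerensis only — synapomorphy for {Dromensis, Sclerensis}.
leaf margin serrate: derived state '+' in Dromensis only — an autapomorphy, so it tells us nothing about relationships among taxa.
stipules present (state '+') occurs in Dromensis and Euryina but conflicts with the nesting implied by the other characters — most parsimoniously interpreted as homoplasy.
sclerotic ring: derived state '+' in Aelops, Euryina, and Ophiura only — synapomorphy for {Aelops, Euryina, Ophiura}.
Most parsimonious ingroup topology: ((Sclerensis,Dromensis),(Aelops,(Ophiura,Euryina))).
The clade {Aelops, Euryina, Ophiura} is supported by sclerotic ring: its derived state '+' occurs in exactly those taxa and in no other taxon (including the outgroup).

sclerotic ring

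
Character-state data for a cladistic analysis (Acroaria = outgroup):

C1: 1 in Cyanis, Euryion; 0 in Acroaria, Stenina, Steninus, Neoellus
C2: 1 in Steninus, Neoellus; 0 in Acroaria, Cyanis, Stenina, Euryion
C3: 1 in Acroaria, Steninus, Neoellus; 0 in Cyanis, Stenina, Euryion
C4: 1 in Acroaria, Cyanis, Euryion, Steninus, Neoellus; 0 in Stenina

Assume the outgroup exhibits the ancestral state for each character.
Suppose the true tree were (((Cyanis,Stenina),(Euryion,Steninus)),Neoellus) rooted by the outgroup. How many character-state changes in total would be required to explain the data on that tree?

7

Map each character onto (((Cyanis,Stenina),(Euryion,Steninus)),Neoellus) (rooted by Acroaria) and count the minimum state changes it requires (Fitch parsimony):
C1: 2; C2: 2; C3: 2; C4: 1.
Total tree length = 7.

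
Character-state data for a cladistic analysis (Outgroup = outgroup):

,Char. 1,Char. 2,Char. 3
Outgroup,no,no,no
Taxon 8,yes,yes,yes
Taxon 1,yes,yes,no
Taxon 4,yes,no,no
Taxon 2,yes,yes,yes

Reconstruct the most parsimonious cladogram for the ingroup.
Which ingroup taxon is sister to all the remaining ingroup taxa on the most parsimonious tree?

Taxon 4

The outgroup has state 'no' for every character, so 'yes' is the derived state throughout.
Char. 1 (derived state 'yes') is shared by all ingroup taxa — unites the whole ingroup.
Char. 2: derived state 'yes' in Taxon 1, Taxon 2, and Taxon 8 only — synapomorphy for {Taxon 1, Taxon 2, Taxon 8}.
Char. 3: derived state 'yes' in Taxon 2 and Taxon 8 only — synapomorphy for {Taxon 2, Taxon 8}.
Most parsimonious ingroup topology: (((Taxon 8,Taxon 2),Taxon 1),Taxon 4).
Taxon 4 is sister to the clade containing all other ingroup taxa, so it is the earliest-diverging (most basal) ingroup lineage.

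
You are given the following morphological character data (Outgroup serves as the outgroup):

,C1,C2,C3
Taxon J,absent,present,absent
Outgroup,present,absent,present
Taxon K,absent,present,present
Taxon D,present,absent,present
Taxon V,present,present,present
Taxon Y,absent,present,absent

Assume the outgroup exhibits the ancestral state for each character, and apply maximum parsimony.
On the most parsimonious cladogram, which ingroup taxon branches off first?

Taxon D

Character polarity is set by the outgroup: the derived state is whichever differs from the outgroup's state, so for C1, C3 the derived state is 'absent', and for the remaining characters it is 'present'.
Only Taxon J, Taxon K, and Taxon Y show the derived state 'absent' for C1, supporting them as a clade.
C2: derived state 'present' in Taxon J, Taxon K, Taxon V, and Taxon Y only — synapomorphy for {Taxon J, Taxon K, Taxon V, Taxon Y}.
C3 (derived state 'absent') is shared by Taxon J and Taxon Y — a synapomorphy uniting that clade.
Most parsimonious ingroup topology: (((Taxon K,(Taxon Y,Taxon J)),Taxon V),Taxon D).
Taxon D is sister to the clade containing all other ingroup taxa, so it is the earliest-diverging (most basal) ingroup lineage.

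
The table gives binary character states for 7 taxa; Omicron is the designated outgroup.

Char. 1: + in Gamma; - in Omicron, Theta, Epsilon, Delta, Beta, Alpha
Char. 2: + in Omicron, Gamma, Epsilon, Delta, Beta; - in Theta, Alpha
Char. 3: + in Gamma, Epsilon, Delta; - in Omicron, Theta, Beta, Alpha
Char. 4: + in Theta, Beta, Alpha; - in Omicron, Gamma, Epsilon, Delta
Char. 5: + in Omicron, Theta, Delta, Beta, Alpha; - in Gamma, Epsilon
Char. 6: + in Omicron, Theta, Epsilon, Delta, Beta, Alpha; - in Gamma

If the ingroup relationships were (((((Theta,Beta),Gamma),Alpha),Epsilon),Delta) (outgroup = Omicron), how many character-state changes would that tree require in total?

11

Map each character onto (((((Theta,Beta),Gamma),Alpha),Epsilon),Delta) (rooted by Omicron) and count the minimum state changes it requires (Fitch parsimony):
Char. 1: 1; Char. 2: 2; Char. 3: 3; Char. 4: 2; Char. 5: 2; Char. 6: 1.
Total tree length = 11.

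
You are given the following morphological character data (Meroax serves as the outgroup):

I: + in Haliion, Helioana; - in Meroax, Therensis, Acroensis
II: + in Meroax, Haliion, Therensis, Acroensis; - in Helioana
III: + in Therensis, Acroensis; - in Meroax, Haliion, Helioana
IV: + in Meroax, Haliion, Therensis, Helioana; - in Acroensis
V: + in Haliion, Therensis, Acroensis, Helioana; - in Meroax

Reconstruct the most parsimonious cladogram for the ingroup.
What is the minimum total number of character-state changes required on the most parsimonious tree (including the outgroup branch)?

5

Character polarity is set by the outgroup: the derived state is whichever differs from the outgroup's state, so for II, IV the derived state is '-', and for the remaining characters it is '+'.
I (derived state '+') is shared by Haliion and Helioana — a synapomorphy uniting that clade.
II (derived state '-') is unique to Helioana (autapomorphy; uninformative for grouping).
III (derived state '+') is shared by Acroensis and Therensis — a synapomorphy uniting that clade.
IV (derived state '-') is unique to Acroensis (autapomorphy; uninformative for grouping).
All ingroup taxa share the derived state '+' for V; it defines the ingroup but does not resolve relationships within it.
Most parsimonious ingroup topology: ((Haliion,Helioana),(Therensis,Acroensis)).
Changes per character on this tree: I: 1; II: 1; III: 1; IV: 1; V: 1.
Total = 5.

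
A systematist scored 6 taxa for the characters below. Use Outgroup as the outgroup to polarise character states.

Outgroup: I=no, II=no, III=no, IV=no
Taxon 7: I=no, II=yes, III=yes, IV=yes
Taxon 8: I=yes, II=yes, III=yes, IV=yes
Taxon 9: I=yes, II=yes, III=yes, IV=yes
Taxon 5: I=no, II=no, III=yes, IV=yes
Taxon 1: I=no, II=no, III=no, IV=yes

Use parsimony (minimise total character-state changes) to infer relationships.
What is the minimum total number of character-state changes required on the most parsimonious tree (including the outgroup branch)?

The outgroup has state 'no' for every character, so 'yes' is the derived state throughout.
I (derived state 'yes') is shared by Taxon 8 and Taxon 9 — a synapomorphy uniting that clade.
II (derived state 'yes') is shared by Taxon 7, Taxon 8, and Taxon 9 — a synapomorphy uniting that clade.
III (derived state 'yes') is shared by Taxon 5, Taxon 7, Taxon 8, and Taxon 9 — a synapomorphy uniting that clade.
IV (derived state 'yes') is shared by all ingroup taxa — unites the whole ingroup.
Most parsimonious ingroup topology: (((Taxon 7,(Taxon 8,Taxon 9)),Taxon 5),Taxon 1).
Changes per character on this tree: I: 1; II: 1; III: 1; IV: 1.
Total = 4.

4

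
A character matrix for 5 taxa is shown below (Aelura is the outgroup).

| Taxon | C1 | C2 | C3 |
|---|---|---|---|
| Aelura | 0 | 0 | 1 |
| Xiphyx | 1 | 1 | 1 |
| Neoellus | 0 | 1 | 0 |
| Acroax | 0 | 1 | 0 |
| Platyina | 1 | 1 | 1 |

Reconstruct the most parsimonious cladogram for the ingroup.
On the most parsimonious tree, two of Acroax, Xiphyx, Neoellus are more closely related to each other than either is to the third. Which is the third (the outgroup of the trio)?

Character polarity is set by the outgroup: the derived state is whichever differs from the outgroup's state, so for C3 the derived state is '0', and for the remaining characters it is '1'.
C1 (derived state '1') is shared by Platyina and Xiphyx — a synapomorphy uniting that clade.
C2 (derived state '1') is shared by all ingroup taxa — unites the whole ingroup.
C3: derived state '0' in Acroax and Neoellus only — synapomorphy for {Acroax, Neoellus}.
Most parsimonious ingroup topology: ((Xiphyx,Platyina),(Acroax,Neoellus)).
Acroax and Neoellus share a more recent common ancestor with each other than either does with Xiphyx, so Xiphyx is the least closely related of the three.

Xiphyx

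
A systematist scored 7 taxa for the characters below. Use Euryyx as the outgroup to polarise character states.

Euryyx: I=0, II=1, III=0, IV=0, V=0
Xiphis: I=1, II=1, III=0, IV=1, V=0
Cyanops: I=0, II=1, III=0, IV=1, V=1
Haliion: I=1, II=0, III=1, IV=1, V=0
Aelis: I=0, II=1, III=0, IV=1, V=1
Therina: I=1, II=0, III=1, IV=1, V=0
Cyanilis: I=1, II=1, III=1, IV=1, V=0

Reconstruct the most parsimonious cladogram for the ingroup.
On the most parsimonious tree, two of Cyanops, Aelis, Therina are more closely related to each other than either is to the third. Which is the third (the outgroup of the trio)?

Character polarity is set by the outgroup: the derived state is whichever differs from the outgroup's state, so for II the derived state is '0', and for the remaining characters it is '1'.
I (derived state '1') is shared by Cyanilis, Haliion, Therina, and Xiphis — a synapomorphy uniting that clade.
II: derived state '0' in Haliion and Therina only — synapomorphy for {Haliion, Therina}.
III (derived state '1') is shared by Cyanilis, Haliion, and Therina — a synapomorphy uniting that clade.
All ingroup taxa share the derived state '1' for IV; it defines the ingroup but does not resolve relationships within it.
V: derived state '1' in Aelis and Cyanops only — synapomorphy for {Aelis, Cyanops}.
Most parsimonious ingroup topology: (((Cyanilis,(Haliion,Therina)),Xiphis),(Cyanops,Aelis)).
Cyanops and Aelis share a more recent common ancestor with each other than either does with Therina, so Therina is the least closely related of the three.

Therina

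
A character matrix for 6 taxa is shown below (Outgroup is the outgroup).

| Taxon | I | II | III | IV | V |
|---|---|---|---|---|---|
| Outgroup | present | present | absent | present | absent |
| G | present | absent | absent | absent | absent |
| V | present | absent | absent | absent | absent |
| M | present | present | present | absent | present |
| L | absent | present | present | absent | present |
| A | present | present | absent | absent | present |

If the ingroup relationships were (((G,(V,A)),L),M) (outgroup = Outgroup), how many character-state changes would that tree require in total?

Map each character onto (((G,(V,A)),L),M) (rooted by Outgroup) and count the minimum state changes it requires (Fitch parsimony):
I: 1; II: 2; III: 2; IV: 1; V: 3.
Total tree length = 9.

9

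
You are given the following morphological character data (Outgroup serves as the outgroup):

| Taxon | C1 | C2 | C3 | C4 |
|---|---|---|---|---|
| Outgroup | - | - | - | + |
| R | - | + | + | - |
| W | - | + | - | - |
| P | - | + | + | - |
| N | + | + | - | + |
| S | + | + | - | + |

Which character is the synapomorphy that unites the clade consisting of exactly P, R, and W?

C4

Character polarity is set by the outgroup: the derived state is whichever differs from the outgroup's state, so for C4 the derived state is '-', and for the remaining characters it is '+'.
C1 (derived state '+') is shared by N and S — a synapomorphy uniting that clade.
All ingroup taxa share the derived state '+' for C2; it defines the ingroup but does not resolve relationships within it.
C3 (derived state '+') is shared by P and R — a synapomorphy uniting that clade.
C4 (derived state '-') is shared by P, R, and W — a synapomorphy uniting that clade.
Most parsimonious ingroup topology: (((R,P),W),(N,S)).
The clade {P, R, W} is supported by C4: its derived state '-' occurs in exactly those taxa and in no other taxon (including the outgroup).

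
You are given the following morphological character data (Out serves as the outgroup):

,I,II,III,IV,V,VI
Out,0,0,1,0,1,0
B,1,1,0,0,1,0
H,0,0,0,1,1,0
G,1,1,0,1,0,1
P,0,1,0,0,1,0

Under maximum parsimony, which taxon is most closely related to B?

Character polarity is set by the outgroup: the derived state is whichever differs from the outgroup's state, so for III, V the derived state is '0', and for the remaining characters it is '1'.
I: derived state '1' in B and G only — synapomorphy for {B, G}.
II (derived state '1') is shared by B, G, and P — a synapomorphy uniting that clade.
All ingroup taxa share the derived state '0' for III; it defines the ingroup but does not resolve relationships within it.
IV groups G and H, which is incompatible with the clades supported by the remaining characters; treating it as convergent (homoplasy) costs fewer steps than any alternative tree.
V: derived state '0' in G only — an autapomorphy, so it tells us nothing about relationships among taxa.
VI (derived state '1') is unique to G (autapomorphy; uninformative for grouping).
Most parsimonious ingroup topology: (((B,G),P),H).
B and G form a cherry on this tree, so they are sister taxa.

G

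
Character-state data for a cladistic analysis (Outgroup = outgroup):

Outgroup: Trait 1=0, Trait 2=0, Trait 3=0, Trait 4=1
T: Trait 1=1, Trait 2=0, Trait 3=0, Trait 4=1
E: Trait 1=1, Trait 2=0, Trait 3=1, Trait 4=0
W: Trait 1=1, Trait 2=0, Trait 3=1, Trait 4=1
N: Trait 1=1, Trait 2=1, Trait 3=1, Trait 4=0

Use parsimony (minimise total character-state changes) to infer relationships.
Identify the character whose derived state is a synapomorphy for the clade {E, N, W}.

Trait 3

Character polarity is set by the outgroup: the derived state is whichever differs from the outgroup's state, so for Trait 4 the derived state is '0', and for the remaining characters it is '1'.
Trait 1 (derived state '1') is shared by all ingroup taxa — unites the whole ingroup.
Trait 2: derived state '1' in N only — an autapomorphy, so it tells us nothing about relationships among taxa.
Trait 3: derived state '1' in E, N, and W only — synapomorphy for {E, N, W}.
Only E and N show the derived state '0' for Trait 4, supporting them as a clade.
Most parsimonious ingroup topology: (T,((E,N),W)).
The clade {E, N, W} is supported by Trait 3: its derived state '1' occurs in exactly those taxa and in no other taxon (including the outgroup).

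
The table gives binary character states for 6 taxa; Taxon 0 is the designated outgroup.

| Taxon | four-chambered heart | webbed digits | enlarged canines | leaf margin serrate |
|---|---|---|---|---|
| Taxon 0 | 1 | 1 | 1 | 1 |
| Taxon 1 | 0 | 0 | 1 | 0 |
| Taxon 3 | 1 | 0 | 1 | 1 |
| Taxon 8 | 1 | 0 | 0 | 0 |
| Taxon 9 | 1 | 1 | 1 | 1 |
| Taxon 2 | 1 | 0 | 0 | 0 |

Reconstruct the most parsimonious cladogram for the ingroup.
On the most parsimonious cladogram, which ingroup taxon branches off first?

The outgroup has state '1' for every character, so '0' is the derived state throughout.
four-chambered heart (derived state '0') is unique to Taxon 1 (autapomorphy; uninformative for grouping).
Only Taxon 1, Taxon 2, Taxon 3, and Taxon 8 show the derived state '0' for webbed digits, supporting them as a clade.
Only Taxon 2 and Taxon 8 show the derived state '0' for enlarged canines, supporting them as a clade.
Only Taxon 1, Taxon 2, and Taxon 8 show the derived state '0' for leaf margin serrate, supporting them as a clade.
Most parsimonious ingroup topology: (((Taxon 1,(Taxon 8,Taxon 2)),Taxon 3),Taxon 9).
Taxon 9 is sister to the clade containing all other ingroup taxa, so it is the earliest-diverging (most basal) ingroup lineage.

Taxon 9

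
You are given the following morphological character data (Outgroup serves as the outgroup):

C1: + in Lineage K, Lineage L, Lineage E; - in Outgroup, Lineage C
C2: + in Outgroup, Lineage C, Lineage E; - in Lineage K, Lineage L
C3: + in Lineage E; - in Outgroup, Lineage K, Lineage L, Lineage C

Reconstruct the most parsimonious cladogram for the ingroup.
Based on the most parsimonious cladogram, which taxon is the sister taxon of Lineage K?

Lineage L

Character polarity is set by the outgroup: the derived state is whichever differs from the outgroup's state, so for C2 the derived state is '-', and for the remaining characters it is '+'.
C1: derived state '+' in Lineage E, Lineage K, and Lineage L only — synapomorphy for {Lineage E, Lineage K, Lineage L}.
Only Lineage K and Lineage L show the derived state '-' for C2, supporting them as a clade.
C3 (derived state '+') is unique to Lineage E (autapomorphy; uninformative for grouping).
Most parsimonious ingroup topology: (((Lineage K,Lineage L),Lineage E),Lineage C).
Lineage K and Lineage L form a cherry on this tree, so they are sister taxa.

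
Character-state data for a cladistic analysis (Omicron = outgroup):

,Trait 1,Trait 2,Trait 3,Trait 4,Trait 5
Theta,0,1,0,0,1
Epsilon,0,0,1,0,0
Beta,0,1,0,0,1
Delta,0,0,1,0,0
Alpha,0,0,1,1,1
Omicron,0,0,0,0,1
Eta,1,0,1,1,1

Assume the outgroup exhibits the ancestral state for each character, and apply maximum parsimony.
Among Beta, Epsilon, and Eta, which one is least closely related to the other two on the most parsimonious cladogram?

Beta

Character polarity is set by the outgroup: the derived state is whichever differs from the outgroup's state, so for Trait 5 the derived state is '0', and for the remaining characters it is '1'.
Trait 1: derived state '1' in Eta only — an autapomorphy, so it tells us nothing about relationships among taxa.
Only Beta and Theta show the derived state '1' for Trait 2, supporting them as a clade.
Only Alpha, Delta, Epsilon, and Eta show the derived state '1' for Trait 3, supporting them as a clade.
Trait 4 (derived state '1') is shared by Alpha and Eta — a synapomorphy uniting that clade.
Only Delta and Epsilon show the derived state '0' for Trait 5, supporting them as a clade.
Most parsimonious ingroup topology: ((Beta,Theta),((Alpha,Eta),(Delta,Epsilon))).
Eta and Epsilon share a more recent common ancestor with each other than either does with Beta, so Beta is the least closely related of the three.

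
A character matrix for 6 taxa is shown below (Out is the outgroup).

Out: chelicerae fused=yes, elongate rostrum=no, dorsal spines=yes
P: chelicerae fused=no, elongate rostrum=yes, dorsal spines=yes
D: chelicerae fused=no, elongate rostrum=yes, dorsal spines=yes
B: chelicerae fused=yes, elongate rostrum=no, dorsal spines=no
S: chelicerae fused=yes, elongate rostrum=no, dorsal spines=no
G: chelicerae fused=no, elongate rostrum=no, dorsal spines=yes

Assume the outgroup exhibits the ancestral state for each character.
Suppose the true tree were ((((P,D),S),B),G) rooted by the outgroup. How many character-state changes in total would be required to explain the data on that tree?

5

Map each character onto ((((P,D),S),B),G) (rooted by Out) and count the minimum state changes it requires (Fitch parsimony):
chelicerae fused: 2; elongate rostrum: 1; dorsal spines: 2.
Total tree length = 5.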